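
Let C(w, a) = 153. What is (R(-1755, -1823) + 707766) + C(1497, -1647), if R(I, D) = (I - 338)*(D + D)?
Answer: 8338997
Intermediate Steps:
R(I, D) = 2*D*(-338 + I) (R(I, D) = (-338 + I)*(2*D) = 2*D*(-338 + I))
(R(-1755, -1823) + 707766) + C(1497, -1647) = (2*(-1823)*(-338 - 1755) + 707766) + 153 = (2*(-1823)*(-2093) + 707766) + 153 = (7631078 + 707766) + 153 = 8338844 + 153 = 8338997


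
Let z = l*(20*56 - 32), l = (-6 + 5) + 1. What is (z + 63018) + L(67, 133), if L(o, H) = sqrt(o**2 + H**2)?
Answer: 63018 + sqrt(22178) ≈ 63167.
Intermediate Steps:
L(o, H) = sqrt(H**2 + o**2)
l = 0 (l = -1 + 1 = 0)
z = 0 (z = 0*(20*56 - 32) = 0*(1120 - 32) = 0*1088 = 0)
(z + 63018) + L(67, 133) = (0 + 63018) + sqrt(133**2 + 67**2) = 63018 + sqrt(17689 + 4489) = 63018 + sqrt(22178)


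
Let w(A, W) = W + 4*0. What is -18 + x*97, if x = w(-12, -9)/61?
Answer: -1971/61 ≈ -32.311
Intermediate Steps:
w(A, W) = W (w(A, W) = W + 0 = W)
x = -9/61 ≈ -0.14754
-18 + x*97 = -18 - 9/61*97 = -18 - 873/61 = -1971/61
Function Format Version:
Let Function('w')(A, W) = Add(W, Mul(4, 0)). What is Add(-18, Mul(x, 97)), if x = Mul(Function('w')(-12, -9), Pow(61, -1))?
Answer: Rational(-1971, 61) ≈ -32.311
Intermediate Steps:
Function('w')(A, W) = W (Function('w')(A, W) = Add(W, 0) = W)
x = Rational(-9, 61) (x = Mul(-9, Pow(61, -1)) = Mul(-9, Rational(1, 61)) = Rational(-9, 61) ≈ -0.14754)
Add(-18, Mul(x, 97)) = Add(-18, Mul(Rational(-9, 61), 97)) = Add(-18, Rational(-873, 61)) = Rational(-1971, 61)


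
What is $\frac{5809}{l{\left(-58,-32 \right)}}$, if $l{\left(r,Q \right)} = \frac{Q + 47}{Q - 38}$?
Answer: $- \frac{81326}{3} \approx -27109.0$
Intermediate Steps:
$l{\left(r,Q \right)} = \frac{47 + Q}{-38 + Q}$
$\frac{5809}{l{\left(-58,-32 \right)}} = \frac{5809}{\frac{1}{-38 - 32} \left(47 - 32\right)} = \frac{5809}{\frac{1}{-70} \cdot 15} = \frac{5809}{\left(- \frac{1}{70}\right) 15} = \frac{5809}{- \frac{3}{14}} = 5809 \left(- \frac{14}{3}\right) = - \frac{81326}{3}$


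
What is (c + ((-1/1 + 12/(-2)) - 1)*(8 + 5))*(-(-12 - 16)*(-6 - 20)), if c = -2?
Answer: 77168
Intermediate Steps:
(c + ((-1/1 + 12/(-2)) - 1)*(8 + 5))*(-(-12 - 16)*(-6 - 20)) = (-2 + ((-1/1 + 12/(-2)) - 1)*(8 + 5))*(-(-12 - 16)*(-6 - 20)) = (-2 + ((-1*1 + 12*(-½)) - 1)*13)*(-(-28)*(-26)) = (-2 + ((-1 - 6) - 1)*13)*(-1*728) = (-2 + (-7 - 1)*13)*(-728) = (-2 - 8*13)*(-728) = (-2 - 104)*(-728) = -106*(-728) = 77168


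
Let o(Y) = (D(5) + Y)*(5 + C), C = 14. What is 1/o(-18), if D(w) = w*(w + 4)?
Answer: 1/513 ≈ 0.0019493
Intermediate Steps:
D(w) = w*(4 + w)
o(Y) = 855 + 19*Y (o(Y) = (5*(4 + 5) + Y)*(5 + 14) = (5*9 + Y)*19 = (45 + Y)*19 = 855 + 19*Y)
1/o(-18) = 1/(855 + 19*(-18)) = 1/(855 - 342) = 1/513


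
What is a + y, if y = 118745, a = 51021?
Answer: 169766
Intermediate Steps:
a + y = 51021 + 118745 = 169766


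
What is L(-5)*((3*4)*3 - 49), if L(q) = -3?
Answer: 39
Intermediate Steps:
L(-5)*((3*4)*3 - 49) = -3*((3*4)*3 - 49) = -3*(12*3 - 49) = -3*(36 - 49) = -3*(-13) = 39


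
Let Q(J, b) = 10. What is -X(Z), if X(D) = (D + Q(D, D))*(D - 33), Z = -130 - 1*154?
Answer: -86858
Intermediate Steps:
Z = -284 (Z = -130 - 154 = -284)
X(D) = (-33 + D)*(10 + D) (X(D) = (D + 10)*(D - 33) = (10 + D)*(-33 + D) = (-33 + D)*(10 + D))
-X(Z) = -(-330 + (-284)² - 23*(-284)) = -(-330 + 80656 + 6532) = -1*86858 = -86858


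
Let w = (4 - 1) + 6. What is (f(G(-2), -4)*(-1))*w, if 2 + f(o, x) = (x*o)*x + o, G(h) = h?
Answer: 324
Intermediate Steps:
f(o, x) = -2 + o + o*x**2 (f(o, x) = -2 + ((x*o)*x + o) = -2 + ((o*x)*x + o) = -2 + (o*x**2 + o) = -2 + (o + o*x**2) = -2 + o + o*x**2)
w = 9 (w = 3 + 6 = 9)
(f(G(-2), -4)*(-1))*w = ((-2 - 2 - 2*(-4)**2)*(-1))*9 = ((-2 - 2 - 2*16)*(-1))*9 = ((-2 - 2 - 32)*(-1))*9 = -36*(-1)*9 = 36*9 = 324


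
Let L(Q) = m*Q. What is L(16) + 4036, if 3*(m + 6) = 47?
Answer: 12572/3 ≈ 4190.7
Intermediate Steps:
m = 29/3 (m = -6 + (1/3)*47 = -6 + 47/3 = 29/3 ≈ 9.6667)
L(Q) = 29*Q/3
L(16) + 4036 = (29/3)*16 + 4036 = 464/3 + 4036 = 12572/3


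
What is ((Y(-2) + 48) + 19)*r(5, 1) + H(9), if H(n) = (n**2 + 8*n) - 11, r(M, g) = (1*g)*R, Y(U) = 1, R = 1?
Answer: 210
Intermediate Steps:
r(M, g) = g (r(M, g) = (1*g)*1 = g*1 = g)
H(n) = -11 + n**2 + 8*n
((Y(-2) + 48) + 19)*r(5, 1) + H(9) = ((1 + 48) + 19)*1 + (-11 + 9**2 + 8*9) = (49 + 19)*1 + (-11 + 81 + 72) = 68*1 + 142 = 68 + 142 = 210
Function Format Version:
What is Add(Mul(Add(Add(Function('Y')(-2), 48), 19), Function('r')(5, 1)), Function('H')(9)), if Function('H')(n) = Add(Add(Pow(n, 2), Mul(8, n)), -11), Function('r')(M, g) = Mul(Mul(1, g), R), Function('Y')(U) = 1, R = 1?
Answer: 210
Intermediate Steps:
Function('r')(M, g) = g (Function('r')(M, g) = Mul(Mul(1, g), 1) = Mul(g, 1) = g)
Function('H')(n) = Add(-11, Pow(n, 2), Mul(8, n))
Add(Mul(Add(Add(Function('Y')(-2), 48), 19), Function('r')(5, 1)), Function('H')(9)) = Add(Mul(Add(Add(1, 48), 19), 1), Add(-11, Pow(9, 2), Mul(8, 9))) = Add(Mul(Add(49, 19), 1), Add(-11, 81, 72)) = Add(Mul(68, 1), 142) = Add(68, 142) = 210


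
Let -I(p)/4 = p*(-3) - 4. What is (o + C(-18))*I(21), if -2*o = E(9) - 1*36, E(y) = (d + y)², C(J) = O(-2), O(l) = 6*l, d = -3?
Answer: -3216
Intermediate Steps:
C(J) = -12 (C(J) = 6*(-2) = -12)
E(y) = (-3 + y)²
I(p) = 16 + 12*p (I(p) = -4*(p*(-3) - 4) = -4*(-3*p - 4) = -4*(-4 - 3*p) = 16 + 12*p)
o = 0 (o = -((-3 + 9)² - 1*36)/2 = -(6² - 36)/2 = -(36 - 36)/2 = -½*0 = 0)
(o + C(-18))*I(21) = (0 - 12)*(16 + 12*21) = -12*(16 + 252) = -12*268 = -3216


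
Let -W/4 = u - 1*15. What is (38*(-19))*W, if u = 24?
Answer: 25992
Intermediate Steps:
W = -36 (W = -4*(24 - 1*15) = -4*(24 - 15) = -4*9 = -36)
(38*(-19))*W = (38*(-19))*(-36) = -722*(-36) = 25992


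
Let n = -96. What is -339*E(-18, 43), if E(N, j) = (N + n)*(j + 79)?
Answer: 4714812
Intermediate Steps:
E(N, j) = (-96 + N)*(79 + j) (E(N, j) = (N - 96)*(j + 79) = (-96 + N)*(79 + j))
-339*E(-18, 43) = -339*(-7584 - 96*43 + 79*(-18) - 18*43) = -339*(-7584 - 4128 - 1422 - 774) = -339*(-13908) = 4714812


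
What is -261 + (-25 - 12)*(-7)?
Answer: -2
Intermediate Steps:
-261 + (-25 - 12)*(-7) = -261 - 37*(-7) = -261 + 259 = -2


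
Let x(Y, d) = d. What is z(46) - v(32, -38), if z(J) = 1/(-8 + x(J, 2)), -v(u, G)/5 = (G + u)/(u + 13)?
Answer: -⅚ ≈ -0.83333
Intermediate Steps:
v(u, G) = -5*(G + u)/(13 + u) (v(u, G) = -5*(G + u)/(u + 13) = -5*(G + u)/(13 + u))
z(J) = -⅙ (z(J) = 1/(-8 + 2) = 1/(-6) = -⅙)
z(46) - v(32, -38) = -⅙ - 5*(-1*(-38) - 1*32)/(13 + 32) = -⅙ - 5*(38 - 32)/45 = -⅙ - 5*6/45 = -⅙ - 1*⅔ = -⅙ - ⅔ = -⅚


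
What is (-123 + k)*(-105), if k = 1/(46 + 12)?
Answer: 748965/58 ≈ 12913.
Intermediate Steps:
k = 1/58 ≈ 0.017241
(-123 + k)*(-105) = (-123 + 1/58)*(-105) = -7133/58*(-105) = 748965/58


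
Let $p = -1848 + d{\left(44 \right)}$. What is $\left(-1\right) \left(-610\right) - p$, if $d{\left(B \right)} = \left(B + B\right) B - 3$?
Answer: $-1411$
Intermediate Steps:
$d{\left(B \right)} = -3 + 2 B^{2}$ ($d{\left(B \right)} = 2 B B - 3 = 2 B^{2} - 3 = -3 + 2 B^{2}$)
$p = 2021$ ($p = -1848 - \left(3 - 2 \cdot 44^{2}\right) = -1848 + \left(-3 + 2 \cdot 1936\right) = -1848 + \left(-3 + 3872\right) = -1848 + 3869 = 2021$)
$\left(-1\right) \left(-610\right) - p = \left(-1\right) \left(-610\right) - 2021 = 610 - 2021 = -1411$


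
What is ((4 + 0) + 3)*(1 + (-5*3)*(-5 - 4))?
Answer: 952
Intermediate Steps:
((4 + 0) + 3)*(1 + (-5*3)*(-5 - 4)) = (4 + 3)*(1 - 15*(-9)) = 7*(1 + 135) = 7*136 = 952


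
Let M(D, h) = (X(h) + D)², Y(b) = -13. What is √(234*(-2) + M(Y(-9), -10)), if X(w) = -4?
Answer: I*√179 ≈ 13.379*I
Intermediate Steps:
M(D, h) = (-4 + D)²
√(234*(-2) + M(Y(-9), -10)) = √(234*(-2) + (-4 - 13)²) = √(-468 + (-17)²) = √(-468 + 289) = √(-179) = I*√179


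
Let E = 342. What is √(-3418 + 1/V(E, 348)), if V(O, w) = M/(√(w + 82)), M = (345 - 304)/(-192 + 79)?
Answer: √(-5745658 - 4633*√430)/41 ≈ 58.95*I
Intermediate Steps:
M = -41/113 (M = 41/(-113) = 41*(-1/113) = -41/113 ≈ -0.36283)
V(O, w) = -41/(113*√(82 + w)) (V(O, w) = -41/(113*√(w + 82)) = -41/(113*√(82 + w)))
√(-3418 + 1/V(E, 348)) = √(-3418 + 1/(-41/(113*√(82 + 348)))) = √(-3418 + 1/(-41*√430/48590)) = √(-3418 - 113*√430/41)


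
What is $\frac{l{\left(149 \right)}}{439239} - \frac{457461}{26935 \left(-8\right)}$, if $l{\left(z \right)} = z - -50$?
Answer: $\frac{200977592699}{94647219720} \approx 2.1234$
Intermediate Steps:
$l{\left(z \right)} = 50 + z$ ($l{\left(z \right)} = z + 50 = 50 + z$)
$\frac{l{\left(149 \right)}}{439239} - \frac{457461}{26935 \left(-8\right)} = \frac{50 + 149}{439239} - \frac{457461}{26935 \left(-8\right)} = 199 \cdot \frac{1}{439239} - \frac{457461}{-215480} = \frac{199}{439239} - - \frac{457461}{215480} = \frac{199}{439239} + \frac{457461}{215480} = \frac{200977592699}{94647219720}$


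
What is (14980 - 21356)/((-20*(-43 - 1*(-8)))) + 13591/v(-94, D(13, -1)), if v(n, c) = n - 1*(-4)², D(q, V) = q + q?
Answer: -510753/3850 ≈ -132.66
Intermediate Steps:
D(q, V) = 2*q
v(n, c) = -16 + n (v(n, c) = n - 1*16 = n - 16 = -16 + n)
(14980 - 21356)/((-20*(-43 - 1*(-8)))) + 13591/v(-94, D(13, -1)) = (14980 - 21356)/((-20*(-43 - 1*(-8)))) + 13591/(-16 - 94) = -6376*(-1/(20*(-43 + 8))) + 13591/(-110) = -6376/((-20*(-35))) + 13591*(-1/110) = -6376/700 - 13591/110 = -6376*1/700 - 13591/110 = -1594/175 - 13591/110 = -510753/3850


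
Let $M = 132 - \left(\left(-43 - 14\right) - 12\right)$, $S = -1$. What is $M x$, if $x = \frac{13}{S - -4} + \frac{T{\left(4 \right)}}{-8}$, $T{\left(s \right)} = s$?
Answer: $\frac{1541}{2} \approx 770.5$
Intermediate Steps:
$x = \frac{23}{6}$ ($x = \frac{13}{-1 - -4} + \frac{4}{-8} = \frac{13}{-1 + 4} + 4 \left(- \frac{1}{8}\right) = \frac{13}{3} - \frac{1}{2} = \frac{23}{6} \approx 3.8333$)
$M = 201$ ($M = 132 - \left(-57 - 12\right) = 132 - -69 = 132 + 69 = 201$)
$M x = 201 \cdot \frac{23}{6} = \frac{1541}{2}$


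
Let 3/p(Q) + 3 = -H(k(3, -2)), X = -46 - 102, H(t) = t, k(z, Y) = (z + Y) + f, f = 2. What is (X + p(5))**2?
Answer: 88209/4 ≈ 22052.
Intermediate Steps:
k(z, Y) = 2 + Y + z (k(z, Y) = (z + Y) + 2 = (Y + z) + 2 = 2 + Y + z)
X = -148
p(Q) = -1/2 (p(Q) = 3/(-3 - (2 - 2 + 3)) = 3/(-3 - 1*3) = 3/(-3 - 3) = 3/(-6) = 3*(-1/6) = -1/2)
(X + p(5))**2 = (-148 - 1/2)**2 = (-297/2)**2 = 88209/4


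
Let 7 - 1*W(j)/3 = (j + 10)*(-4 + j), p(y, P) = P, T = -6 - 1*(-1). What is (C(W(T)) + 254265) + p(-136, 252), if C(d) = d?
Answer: 254673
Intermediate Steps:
T = -5 (T = -6 + 1 = -5)
W(j) = 21 - 3*(-4 + j)*(10 + j) (W(j) = 21 - 3*(j + 10)*(-4 + j) = 21 - 3*(10 + j)*(-4 + j) = 21 - 3*(-4 + j)*(10 + j))
(C(W(T)) + 254265) + p(-136, 252) = ((141 - 18*(-5) - 3*(-5)²) + 254265) + 252 = ((141 + 90 - 3*25) + 254265) + 252 = ((141 + 90 - 75) + 254265) + 252 = (156 + 254265) + 252 = 254421 + 252 = 254673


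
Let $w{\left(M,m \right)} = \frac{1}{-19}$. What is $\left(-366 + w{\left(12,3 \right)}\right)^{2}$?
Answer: $\frac{48372025}{361} \approx 1.3399 \cdot 10^{5}$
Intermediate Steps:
$w{\left(M,m \right)} = - \frac{1}{19}$
$\left(-366 + w{\left(12,3 \right)}\right)^{2} = \left(-366 - \frac{1}{19}\right)^{2} = \left(- \frac{6955}{19}\right)^{2} = \frac{48372025}{361}$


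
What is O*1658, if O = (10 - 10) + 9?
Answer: 14922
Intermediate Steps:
O = 9 (O = 0 + 9 = 9)
O*1658 = 9*1658 = 14922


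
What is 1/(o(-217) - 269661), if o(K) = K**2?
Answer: -1/222572 ≈ -4.4929e-6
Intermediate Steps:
1/(o(-217) - 269661) = 1/((-217)**2 - 269661) = 1/(47089 - 269661) = 1/(-222572) = -1/222572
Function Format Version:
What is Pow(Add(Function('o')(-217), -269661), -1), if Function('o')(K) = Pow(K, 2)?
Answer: Rational(-1, 222572) ≈ -4.4929e-6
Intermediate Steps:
Pow(Add(Function('o')(-217), -269661), -1) = Pow(Add(Pow(-217, 2), -269661), -1) = Pow(Add(47089, -269661), -1) = Pow(-222572, -1) = Rational(-1, 222572)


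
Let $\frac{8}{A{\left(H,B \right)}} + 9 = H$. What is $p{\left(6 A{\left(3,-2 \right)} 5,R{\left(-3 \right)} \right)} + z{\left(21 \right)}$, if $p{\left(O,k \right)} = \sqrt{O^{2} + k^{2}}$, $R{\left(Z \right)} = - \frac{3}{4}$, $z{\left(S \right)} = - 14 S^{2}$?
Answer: $-6174 + \frac{\sqrt{25609}}{4} \approx -6134.0$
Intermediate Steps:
$R{\left(Z \right)} = - \frac{3}{4}$ ($R{\left(Z \right)} = \left(-3\right) \frac{1}{4} = - \frac{3}{4}$)
$A{\left(H,B \right)} = \frac{8}{-9 + H}$
$p{\left(6 A{\left(3,-2 \right)} 5,R{\left(-3 \right)} \right)} + z{\left(21 \right)} = \sqrt{\left(6 \frac{8}{-9 + 3} \cdot 5\right)^{2} + \left(- \frac{3}{4}\right)^{2}} - 14 \cdot 21^{2} = \sqrt{\left(6 \frac{8}{-6} \cdot 5\right)^{2} + \frac{9}{16}} - 6174 = \sqrt{\left(6 \cdot 8 \left(- \frac{1}{6}\right) 5\right)^{2} + \frac{9}{16}} - 6174 = \sqrt{\left(6 \left(- \frac{4}{3}\right) 5\right)^{2} + \frac{9}{16}} - 6174 = \sqrt{\left(\left(-8\right) 5\right)^{2} + \frac{9}{16}} - 6174 = \sqrt{\left(-40\right)^{2} + \frac{9}{16}} - 6174 = \sqrt{1600 + \frac{9}{16}} - 6174 = \sqrt{\frac{25609}{16}} - 6174 = \frac{\sqrt{25609}}{4} - 6174 = -6174 + \frac{\sqrt{25609}}{4}$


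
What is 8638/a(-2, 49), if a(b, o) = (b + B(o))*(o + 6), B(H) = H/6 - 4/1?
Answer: 51828/715 ≈ 72.487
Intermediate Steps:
B(H) = -4 + H/6 (B(H) = H*(⅙) - 4*1 = H/6 - 4 = -4 + H/6)
a(b, o) = (6 + o)*(-4 + b + o/6) (a(b, o) = (b + (-4 + o/6))*(o + 6) = (-4 + b + o/6)*(6 + o) = (6 + o)*(-4 + b + o/6))
8638/a(-2, 49) = 8638/(-24 - 3*49 + 6*(-2) + (⅙)*49² - 2*49) = 8638/(-24 - 147 - 12 + (⅙)*2401 - 98) = 8638/(-24 - 147 - 12 + 2401/6 - 98) = 8638/(715/6) = 8638*(6/715) = 51828/715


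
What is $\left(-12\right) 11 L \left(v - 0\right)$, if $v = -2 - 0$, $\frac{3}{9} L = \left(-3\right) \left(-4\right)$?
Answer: $9504$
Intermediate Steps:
$L = 36$ ($L = 3 \left(\left(-3\right) \left(-4\right)\right) = 3 \cdot 12 = 36$)
$v = -2$ ($v = -2 + 0 = -2$)
$\left(-12\right) 11 L \left(v - 0\right) = \left(-12\right) 11 \cdot 36 \left(-2 - 0\right) = \left(-132\right) 36 \left(-2 + 0\right) = \left(-4752\right) \left(-2\right) = 9504$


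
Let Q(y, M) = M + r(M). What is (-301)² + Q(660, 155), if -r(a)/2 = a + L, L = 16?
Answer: 90414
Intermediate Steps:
r(a) = -32 - 2*a (r(a) = -2*(a + 16) = -2*(16 + a) = -32 - 2*a)
Q(y, M) = -32 - M (Q(y, M) = M + (-32 - 2*M) = -32 - M)
(-301)² + Q(660, 155) = (-301)² + (-32 - 1*155) = 90601 + (-32 - 155) = 90601 - 187 = 90414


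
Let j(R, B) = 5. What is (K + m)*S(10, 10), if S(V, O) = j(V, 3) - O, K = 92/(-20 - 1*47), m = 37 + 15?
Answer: -16960/67 ≈ -253.13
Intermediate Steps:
m = 52
K = -92/67 (K = 92/(-20 - 47) = 92/(-67) = 92*(-1/67) = -92/67 ≈ -1.3731)
S(V, O) = 5 - O
(K + m)*S(10, 10) = (-92/67 + 52)*(5 - 1*10) = 3392*(5 - 10)/67 = (3392/67)*(-5) = -16960/67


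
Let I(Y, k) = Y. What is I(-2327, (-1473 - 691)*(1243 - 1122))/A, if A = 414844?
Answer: -2327/414844 ≈ -0.0056093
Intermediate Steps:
I(-2327, (-1473 - 691)*(1243 - 1122))/A = -2327/414844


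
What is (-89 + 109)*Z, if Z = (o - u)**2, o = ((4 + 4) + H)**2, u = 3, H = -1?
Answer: 42320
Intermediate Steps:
o = 49 (o = ((4 + 4) - 1)**2 = (8 - 1)**2 = 7**2 = 49)
Z = 2116 (Z = (49 - 1*3)**2 = (49 - 3)**2 = 46**2 = 2116)
(-89 + 109)*Z = (-89 + 109)*2116 = 20*2116 = 42320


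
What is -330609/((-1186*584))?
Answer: 330609/692624 ≈ 0.47733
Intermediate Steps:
-330609/((-1186*584)) = -330609/(-692624) = -330609*(-1/692624) = 330609/692624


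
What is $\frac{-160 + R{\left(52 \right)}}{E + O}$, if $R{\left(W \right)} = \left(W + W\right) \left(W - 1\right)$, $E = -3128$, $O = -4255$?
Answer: $- \frac{5144}{7383} \approx -0.69674$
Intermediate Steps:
$R{\left(W \right)} = 2 W \left(-1 + W\right)$
$\frac{-160 + R{\left(52 \right)}}{E + O} = \frac{-160 + 2 \cdot 52 \left(-1 + 52\right)}{-3128 - 4255} = \frac{-160 + 2 \cdot 52 \cdot 51}{-7383} = \left(-160 + 5304\right) \left(- \frac{1}{7383}\right) = 5144 \left(- \frac{1}{7383}\right) = - \frac{5144}{7383}$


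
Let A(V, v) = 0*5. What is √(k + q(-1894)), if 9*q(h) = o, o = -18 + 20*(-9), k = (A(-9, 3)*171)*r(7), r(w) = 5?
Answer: I*√22 ≈ 4.6904*I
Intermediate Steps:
A(V, v) = 0
k = 0 (k = (0*171)*5 = 0*5 = 0)
o = -198 (o = -18 - 180 = -198)
q(h) = -22 (q(h) = (⅑)*(-198) = -22)
√(k + q(-1894)) = √(0 - 22) = √(-22) = I*√22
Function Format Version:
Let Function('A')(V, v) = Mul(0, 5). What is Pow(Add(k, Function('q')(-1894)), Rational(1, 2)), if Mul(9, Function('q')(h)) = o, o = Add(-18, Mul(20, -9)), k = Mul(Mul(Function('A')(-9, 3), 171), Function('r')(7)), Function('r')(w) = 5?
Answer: Mul(I, Pow(22, Rational(1, 2))) ≈ Mul(4.6904, I)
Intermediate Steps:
Function('A')(V, v) = 0
k = 0 (k = Mul(Mul(0, 171), 5) = Mul(0, 5) = 0)
o = -198 (o = Add(-18, -180) = -198)
Function('q')(h) = -22 (Function('q')(h) = Mul(Rational(1, 9), -198) = -22)
Pow(Add(k, Function('q')(-1894)), Rational(1, 2)) = Pow(Add(0, -22), Rational(1, 2)) = Pow(-22, Rational(1, 2)) = Mul(I, Pow(22, Rational(1, 2)))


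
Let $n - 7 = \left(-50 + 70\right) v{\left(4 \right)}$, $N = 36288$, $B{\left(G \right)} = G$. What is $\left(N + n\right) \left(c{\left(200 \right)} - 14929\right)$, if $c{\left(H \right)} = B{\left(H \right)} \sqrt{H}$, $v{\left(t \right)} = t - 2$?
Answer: $-542445215 + 72670000 \sqrt{2} \approx -4.3967 \cdot 10^{8}$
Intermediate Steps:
$v{\left(t \right)} = -2 + t$
$n = 47$ ($n = 7 + \left(-50 + 70\right) \left(-2 + 4\right) = 7 + 20 \cdot 2 = 7 + 40 = 47$)
$c{\left(H \right)} = H^{\frac{3}{2}}$ ($c{\left(H \right)} = H \sqrt{H} = H^{\frac{3}{2}}$)
$\left(N + n\right) \left(c{\left(200 \right)} - 14929\right) = \left(36288 + 47\right) \left(200^{\frac{3}{2}} - 14929\right) = 36335 \left(2000 \sqrt{2} - 14929\right) = 36335 \left(-14929 + 2000 \sqrt{2}\right) = -542445215 + 72670000 \sqrt{2}$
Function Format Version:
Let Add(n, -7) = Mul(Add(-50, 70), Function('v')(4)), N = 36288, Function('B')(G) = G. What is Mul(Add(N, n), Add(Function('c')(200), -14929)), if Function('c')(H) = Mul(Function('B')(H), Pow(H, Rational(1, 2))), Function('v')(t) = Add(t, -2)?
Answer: Add(-542445215, Mul(72670000, Pow(2, Rational(1, 2)))) ≈ -4.3967e+8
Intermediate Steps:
Function('v')(t) = Add(-2, t)
n = 47 (n = Add(7, Mul(Add(-50, 70), Add(-2, 4))) = Add(7, Mul(20, 2)) = Add(7, 40) = 47)
Function('c')(H) = Pow(H, Rational(3, 2)) (Function('c')(H) = Mul(H, Pow(H, Rational(1, 2))) = Pow(H, Rational(3, 2)))
Mul(Add(N, n), Add(Function('c')(200), -14929)) = Mul(Add(36288, 47), Add(Pow(200, Rational(3, 2)), -14929)) = Mul(36335, Add(Mul(2000, Pow(2, Rational(1, 2))), -14929)) = Mul(36335, Add(-14929, Mul(2000, Pow(2, Rational(1, 2))))) = Add(-542445215, Mul(72670000, Pow(2, Rational(1, 2))))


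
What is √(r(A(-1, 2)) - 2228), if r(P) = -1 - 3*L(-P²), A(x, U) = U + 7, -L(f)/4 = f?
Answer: I*√3201 ≈ 56.577*I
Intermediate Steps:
L(f) = -4*f
A(x, U) = 7 + U
r(P) = -1 - 12*P² (r(P) = -1 - (-12)*(-P²) = -1 - 12*P²)
√(r(A(-1, 2)) - 2228) = √((-1 - 12*(7 + 2)²) - 2228) = √((-1 - 12*9²) - 2228) = √((-1 - 12*81) - 2228) = √((-1 - 972) - 2228) = √(-973 - 2228) = √(-3201) = I*√3201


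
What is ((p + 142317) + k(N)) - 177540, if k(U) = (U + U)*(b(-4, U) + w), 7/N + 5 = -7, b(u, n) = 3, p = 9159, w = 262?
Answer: -158239/6 ≈ -26373.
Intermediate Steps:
N = -7/12 (N = 7/(-5 - 7) = 7/(-12) = 7*(-1/12) = -7/12 ≈ -0.58333)
k(U) = 530*U (k(U) = (U + U)*(3 + 262) = (2*U)*265 = 530*U)
((p + 142317) + k(N)) - 177540 = ((9159 + 142317) + 530*(-7/12)) - 177540 = (151476 - 1855/6) - 177540 = 907001/6 - 177540 = -158239/6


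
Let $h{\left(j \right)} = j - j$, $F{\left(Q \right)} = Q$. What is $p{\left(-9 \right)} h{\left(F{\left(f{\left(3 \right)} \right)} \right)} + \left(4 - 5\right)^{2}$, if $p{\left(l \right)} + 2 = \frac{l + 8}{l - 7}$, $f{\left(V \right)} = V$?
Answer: $1$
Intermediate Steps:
$p{\left(l \right)} = -2 + \frac{8 + l}{-7 + l}$ ($p{\left(l \right)} = -2 + \frac{l + 8}{l - 7} = -2 + \frac{8 + l}{-7 + l}$)
$h{\left(j \right)} = 0$
$p{\left(-9 \right)} h{\left(F{\left(f{\left(3 \right)} \right)} \right)} + \left(4 - 5\right)^{2} = \frac{22 - -9}{-7 - 9} \cdot 0 + \left(4 - 5\right)^{2} = \frac{22 + 9}{-16} \cdot 0 + \left(-1\right)^{2} = \left(- \frac{1}{16}\right) 31 \cdot 0 + 1 = \left(- \frac{31}{16}\right) 0 + 1 = 0 + 1 = 1$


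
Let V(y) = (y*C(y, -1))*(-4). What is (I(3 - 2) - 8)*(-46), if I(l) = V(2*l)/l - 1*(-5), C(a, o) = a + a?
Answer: 1610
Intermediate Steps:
C(a, o) = 2*a
V(y) = -8*y² (V(y) = (y*(2*y))*(-4) = (2*y²)*(-4) = -8*y²)
I(l) = 5 - 32*l (I(l) = (-8*4*l²)/l - 1*(-5) = (-32*l²)/l + 5 = -32*l + 5 = 5 - 32*l)
(I(3 - 2) - 8)*(-46) = ((5 - 32*(3 - 2)) - 8)*(-46) = ((5 - 32*1) - 8)*(-46) = ((5 - 32) - 8)*(-46) = (-27 - 8)*(-46) = -35*(-46) = 1610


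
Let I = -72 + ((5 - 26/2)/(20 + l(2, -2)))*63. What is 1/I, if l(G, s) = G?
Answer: -11/1044 ≈ -0.010536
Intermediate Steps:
I = -1044/11 (I = -72 + ((5 - 26/2)/(20 + 2))*63 = -72 + ((5 - 26*1/2)/22)*63 = -72 + ((5 - 13)*(1/22))*63 = -72 - 8*1/22*63 = -72 - 4/11*63 = -72 - 252/11 = -1044/11 ≈ -94.909)
1/I = 1/(-1044/11) = -11/1044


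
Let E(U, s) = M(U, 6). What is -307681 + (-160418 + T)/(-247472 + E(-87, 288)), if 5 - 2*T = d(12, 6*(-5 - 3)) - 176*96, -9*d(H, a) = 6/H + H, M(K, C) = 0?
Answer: -2741122096747/8908992 ≈ -3.0768e+5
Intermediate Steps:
E(U, s) = 0
d(H, a) = -2/(3*H) - H/9 (d(H, a) = -(6/H + H)/9 = -(H + 6/H)/9 = -2/(3*H) - H/9)
T = 304243/36 (T = 5/2 - ((⅑)*(-6 - 1*12²)/12 - 176*96)/2 = 5/2 - ((⅑)*(1/12)*(-6 - 1*144) - 16896)/2 = 5/2 - ((⅑)*(1/12)*(-6 - 144) - 16896)/2 = 5/2 - ((⅑)*(1/12)*(-150) - 16896)/2 = 5/2 - (-25/18 - 16896)/2 = 5/2 - ½*(-304153/18) = 5/2 + 304153/36 = 304243/36 ≈ 8451.2)
-307681 + (-160418 + T)/(-247472 + E(-87, 288)) = -307681 + (-160418 + 304243/36)/(-247472 + 0) = -307681 - 5470805/36/(-247472) = -307681 - 5470805/36*(-1/247472) = -307681 + 5470805/8908992 = -2741122096747/8908992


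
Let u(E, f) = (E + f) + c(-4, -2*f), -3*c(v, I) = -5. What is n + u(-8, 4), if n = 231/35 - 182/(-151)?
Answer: 12394/2265 ≈ 5.4720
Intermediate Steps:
c(v, I) = 5/3 (c(v, I) = -⅓*(-5) = 5/3)
u(E, f) = 5/3 + E + f (u(E, f) = (E + f) + 5/3 = 5/3 + E + f)
n = 5893/755 (n = 231*(1/35) - 182*(-1/151) = 33/5 + 182/151 = 5893/755 ≈ 7.8053)
n + u(-8, 4) = 5893/755 + (5/3 - 8 + 4) = 5893/755 - 7/3 = 12394/2265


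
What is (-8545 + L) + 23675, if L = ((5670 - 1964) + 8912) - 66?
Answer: 27682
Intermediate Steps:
L = 12552 (L = (3706 + 8912) - 66 = 12618 - 66 = 12552)
(-8545 + L) + 23675 = (-8545 + 12552) + 23675 = 4007 + 23675 = 27682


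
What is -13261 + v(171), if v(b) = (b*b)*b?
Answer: 4986950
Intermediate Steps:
v(b) = b**3 (v(b) = b**2*b = b**3)
-13261 + v(171) = -13261 + 171**3 = -13261 + 5000211 = 4986950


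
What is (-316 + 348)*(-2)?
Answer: -64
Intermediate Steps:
(-316 + 348)*(-2) = 32*(-2) = -64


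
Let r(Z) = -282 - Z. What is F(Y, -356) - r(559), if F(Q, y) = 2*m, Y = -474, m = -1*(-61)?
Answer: 963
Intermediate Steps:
m = 61
F(Q, y) = 122 (F(Q, y) = 2*61 = 122)
F(Y, -356) - r(559) = 122 - (-282 - 1*559) = 122 - (-282 - 559) = 122 - 1*(-841) = 122 + 841 = 963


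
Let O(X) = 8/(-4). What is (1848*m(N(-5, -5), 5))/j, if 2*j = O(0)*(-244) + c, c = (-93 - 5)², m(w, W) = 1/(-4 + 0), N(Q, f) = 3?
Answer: -77/841 ≈ -0.091558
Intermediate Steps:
O(X) = -2 (O(X) = 8*(-¼) = -2)
m(w, W) = -¼ (m(w, W) = 1/(-4) = -¼)
c = 9604 (c = (-98)² = 9604)
j = 5046 (j = (-2*(-244) + 9604)/2 = (488 + 9604)/2 = (½)*10092 = 5046)
(1848*m(N(-5, -5), 5))/j = (1848*(-¼))/5046 = -462*1/5046 = -77/841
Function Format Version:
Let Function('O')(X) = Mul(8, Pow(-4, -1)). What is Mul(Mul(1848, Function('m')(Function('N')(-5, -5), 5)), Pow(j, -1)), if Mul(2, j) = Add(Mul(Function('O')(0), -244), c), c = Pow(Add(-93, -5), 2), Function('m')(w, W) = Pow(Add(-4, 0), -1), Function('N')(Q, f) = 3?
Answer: Rational(-77, 841) ≈ -0.091558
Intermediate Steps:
Function('O')(X) = -2 (Function('O')(X) = Mul(8, Rational(-1, 4)) = -2)
Function('m')(w, W) = Rational(-1, 4) (Function('m')(w, W) = Pow(-4, -1) = Rational(-1, 4))
c = 9604 (c = Pow(-98, 2) = 9604)
j = 5046 (j = Mul(Rational(1, 2), Add(Mul(-2, -244), 9604)) = Mul(Rational(1, 2), Add(488, 9604)) = Mul(Rational(1, 2), 10092) = 5046)
Mul(Mul(1848, Function('m')(Function('N')(-5, -5), 5)), Pow(j, -1)) = Mul(Mul(1848, Rational(-1, 4)), Pow(5046, -1)) = Mul(-462, Rational(1, 5046)) = Rational(-77, 841)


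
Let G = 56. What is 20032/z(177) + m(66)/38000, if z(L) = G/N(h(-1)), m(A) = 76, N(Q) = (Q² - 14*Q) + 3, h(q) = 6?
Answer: -56339993/3500 ≈ -16097.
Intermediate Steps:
N(Q) = 3 + Q² - 14*Q
z(L) = -56/45 (z(L) = 56/(3 + 6² - 14*6) = 56/(3 + 36 - 84) = 56/(-45) = 56*(-1/45) = -56/45)
20032/z(177) + m(66)/38000 = 20032/(-56/45) + 76/38000 = 20032*(-45/56) + 76*(1/38000) = -112680/7 + 1/500 = -56339993/3500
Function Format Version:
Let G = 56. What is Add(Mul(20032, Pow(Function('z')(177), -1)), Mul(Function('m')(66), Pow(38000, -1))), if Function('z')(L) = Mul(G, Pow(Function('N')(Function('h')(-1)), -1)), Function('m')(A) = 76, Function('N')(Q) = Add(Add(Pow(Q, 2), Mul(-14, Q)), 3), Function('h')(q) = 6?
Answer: Rational(-56339993, 3500) ≈ -16097.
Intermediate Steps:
Function('N')(Q) = Add(3, Pow(Q, 2), Mul(-14, Q))
Function('z')(L) = Rational(-56, 45) (Function('z')(L) = Mul(56, Pow(Add(3, Pow(6, 2), Mul(-14, 6)), -1)) = Mul(56, Pow(Add(3, 36, -84), -1)) = Mul(56, Pow(-45, -1)) = Mul(56, Rational(-1, 45)) = Rational(-56, 45))
Add(Mul(20032, Pow(Function('z')(177), -1)), Mul(Function('m')(66), Pow(38000, -1))) = Add(Mul(20032, Pow(Rational(-56, 45), -1)), Mul(76, Pow(38000, -1))) = Add(Mul(20032, Rational(-45, 56)), Mul(76, Rational(1, 38000))) = Add(Rational(-112680, 7), Rational(1, 500)) = Rational(-56339993, 3500)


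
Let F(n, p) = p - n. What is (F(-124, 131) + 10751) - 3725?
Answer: 7281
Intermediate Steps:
(F(-124, 131) + 10751) - 3725 = ((131 - 1*(-124)) + 10751) - 3725 = ((131 + 124) + 10751) - 3725 = (255 + 10751) - 3725 = 11006 - 3725 = 7281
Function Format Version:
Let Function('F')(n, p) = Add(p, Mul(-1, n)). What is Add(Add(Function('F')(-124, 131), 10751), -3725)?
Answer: 7281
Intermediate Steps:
Add(Add(Function('F')(-124, 131), 10751), -3725) = Add(Add(Add(131, Mul(-1, -124)), 10751), -3725) = Add(Add(Add(131, 124), 10751), -3725) = Add(Add(255, 10751), -3725) = Add(11006, -3725) = 7281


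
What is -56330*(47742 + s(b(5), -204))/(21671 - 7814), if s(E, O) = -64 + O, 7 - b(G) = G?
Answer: -2674210420/13857 ≈ -1.9299e+5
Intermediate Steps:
b(G) = 7 - G
-56330*(47742 + s(b(5), -204))/(21671 - 7814) = -56330*(47742 + (-64 - 204))/(21671 - 7814) = -56330/(13857/(47742 - 268)) = -56330/(13857/47474) = -56330/(13857*(1/47474)) = -56330/13857/47474 = -56330*47474/13857 = -2674210420/13857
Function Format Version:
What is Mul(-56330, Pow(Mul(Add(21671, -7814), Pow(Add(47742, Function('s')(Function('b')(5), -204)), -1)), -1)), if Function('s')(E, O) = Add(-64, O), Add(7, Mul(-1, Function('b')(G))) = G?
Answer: Rational(-2674210420, 13857) ≈ -1.9299e+5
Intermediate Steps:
Function('b')(G) = Add(7, Mul(-1, G))
Mul(-56330, Pow(Mul(Add(21671, -7814), Pow(Add(47742, Function('s')(Function('b')(5), -204)), -1)), -1)) = Mul(-56330, Pow(Mul(Add(21671, -7814), Pow(Add(47742, Add(-64, -204)), -1)), -1)) = Mul(-56330, Pow(Mul(13857, Pow(Add(47742, -268), -1)), -1)) = Mul(-56330, Pow(Mul(13857, Pow(47474, -1)), -1)) = Mul(-56330, Pow(Mul(13857, Rational(1, 47474)), -1)) = Mul(-56330, Pow(Rational(13857, 47474), -1)) = Mul(-56330, Rational(47474, 13857)) = Rational(-2674210420, 13857)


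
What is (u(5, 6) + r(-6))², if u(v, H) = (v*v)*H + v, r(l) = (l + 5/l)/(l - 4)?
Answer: 87254281/3600 ≈ 24237.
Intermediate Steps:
r(l) = (l + 5/l)/(-4 + l)
u(v, H) = v + H*v² (u(v, H) = v²*H + v = H*v² + v = v + H*v²)
(u(5, 6) + r(-6))² = (5*(1 + 6*5) + (5 + (-6)²)/((-6)*(-4 - 6)))² = (5*(1 + 30) - ⅙*(5 + 36)/(-10))² = (5*31 - ⅙*(-⅒)*41)² = (155 + 41/60)² = (9341/60)² = 87254281/3600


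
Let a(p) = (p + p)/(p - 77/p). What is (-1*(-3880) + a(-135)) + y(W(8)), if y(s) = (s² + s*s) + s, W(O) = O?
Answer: 36459409/9074 ≈ 4018.0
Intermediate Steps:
y(s) = s + 2*s² (y(s) = (s² + s²) + s = 2*s² + s = s + 2*s²)
a(p) = 2*p/(p - 77/p) (a(p) = (2*p)/(p - 77/p) = 2*p/(p - 77/p))
(-1*(-3880) + a(-135)) + y(W(8)) = (-1*(-3880) + 2*(-135)²/(-77 + (-135)²)) + 8*(1 + 2*8) = (3880 + 2*18225/(-77 + 18225)) + 8*(1 + 16) = (3880 + 2*18225/18148) + 8*17 = (3880 + 2*18225*(1/18148)) + 136 = (3880 + 18225/9074) + 136 = 35225345/9074 + 136 = 36459409/9074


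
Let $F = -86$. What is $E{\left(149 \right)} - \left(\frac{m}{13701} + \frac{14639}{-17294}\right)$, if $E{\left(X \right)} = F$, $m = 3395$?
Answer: $- \frac{20235422275}{236945094} \approx -85.401$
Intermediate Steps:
$E{\left(X \right)} = -86$
$E{\left(149 \right)} - \left(\frac{m}{13701} + \frac{14639}{-17294}\right) = -86 - \left(\frac{3395}{13701} + \frac{14639}{-17294}\right) = -86 - \left(3395 \cdot \frac{1}{13701} + 14639 \left(- \frac{1}{17294}\right)\right) = -86 - \left(\frac{3395}{13701} - \frac{14639}{17294}\right) = -86 - - \frac{141855809}{236945094} = -86 + \frac{141855809}{236945094} = - \frac{20235422275}{236945094}$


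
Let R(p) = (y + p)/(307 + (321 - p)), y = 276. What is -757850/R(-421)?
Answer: 158996930/29 ≈ 5.4827e+6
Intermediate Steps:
R(p) = (276 + p)/(628 - p) (R(p) = (276 + p)/(307 + (321 - p)) = (276 + p)/(628 - p))
-757850/R(-421) = -757850*(-628 - 421)/(-276 - 1*(-421)) = -757850*(-1049/(-276 + 421)) = -757850/((-1/1049*145)) = -757850/(-145/1049) = -757850*(-1049/145) = 158996930/29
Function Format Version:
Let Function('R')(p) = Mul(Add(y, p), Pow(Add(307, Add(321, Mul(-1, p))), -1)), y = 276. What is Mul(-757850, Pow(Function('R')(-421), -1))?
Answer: Rational(158996930, 29) ≈ 5.4827e+6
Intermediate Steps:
Function('R')(p) = Mul(Pow(Add(628, Mul(-1, p)), -1), Add(276, p)) (Function('R')(p) = Mul(Add(276, p), Pow(Add(307, Add(321, Mul(-1, p))), -1)) = Mul(Add(276, p), Pow(Add(628, Mul(-1, p)), -1)) = Mul(Pow(Add(628, Mul(-1, p)), -1), Add(276, p)))
Mul(-757850, Pow(Function('R')(-421), -1)) = Mul(-757850, Pow(Mul(Pow(Add(-628, -421), -1), Add(-276, Mul(-1, -421))), -1)) = Mul(-757850, Pow(Mul(Pow(-1049, -1), Add(-276, 421)), -1)) = Mul(-757850, Pow(Mul(Rational(-1, 1049), 145), -1)) = Mul(-757850, Pow(Rational(-145, 1049), -1)) = Mul(-757850, Rational(-1049, 145)) = Rational(158996930, 29)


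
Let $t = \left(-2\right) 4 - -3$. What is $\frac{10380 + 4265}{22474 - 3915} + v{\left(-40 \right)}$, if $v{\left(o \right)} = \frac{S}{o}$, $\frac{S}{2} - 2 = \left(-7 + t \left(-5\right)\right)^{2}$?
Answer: $- \frac{2878667}{185590} \approx -15.511$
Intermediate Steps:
$t = -5$ ($t = -8 + 3 = -5$)
$S = 652$ ($S = 4 + 2 \left(-7 - -25\right)^{2} = 4 + 2 \left(-7 + 25\right)^{2} = 4 + 2 \cdot 18^{2} = 4 + 2 \cdot 324 = 4 + 648 = 652$)
$v{\left(o \right)} = \frac{652}{o}$
$\frac{10380 + 4265}{22474 - 3915} + v{\left(-40 \right)} = \frac{10380 + 4265}{22474 - 3915} + \frac{652}{-40} = \frac{14645}{18559} + 652 \left(- \frac{1}{40}\right) = 14645 \cdot \frac{1}{18559} - \frac{163}{10} = \frac{14645}{18559} - \frac{163}{10} = - \frac{2878667}{185590}$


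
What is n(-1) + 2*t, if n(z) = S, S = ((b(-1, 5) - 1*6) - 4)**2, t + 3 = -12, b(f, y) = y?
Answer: -5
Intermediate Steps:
t = -15 (t = -3 - 12 = -15)
S = 25 (S = ((5 - 1*6) - 4)**2 = ((5 - 6) - 4)**2 = (-1 - 4)**2 = (-5)**2 = 25)
n(z) = 25
n(-1) + 2*t = 25 + 2*(-15) = 25 - 30 = -5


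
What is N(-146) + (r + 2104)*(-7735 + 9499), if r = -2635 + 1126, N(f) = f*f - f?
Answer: 1071042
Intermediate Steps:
N(f) = f² - f
r = -1509
N(-146) + (r + 2104)*(-7735 + 9499) = -146*(-1 - 146) + (-1509 + 2104)*(-7735 + 9499) = -146*(-147) + 595*1764 = 21462 + 1049580 = 1071042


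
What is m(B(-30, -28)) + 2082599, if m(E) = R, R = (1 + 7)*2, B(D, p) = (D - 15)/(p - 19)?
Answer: 2082615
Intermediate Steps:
B(D, p) = (-15 + D)/(-19 + p)
R = 16 (R = 8*2 = 16)
m(E) = 16
m(B(-30, -28)) + 2082599 = 16 + 2082599 = 2082615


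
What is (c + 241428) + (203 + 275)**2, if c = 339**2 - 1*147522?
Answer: 437311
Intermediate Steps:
c = -32601 (c = 114921 - 147522 = -32601)
(c + 241428) + (203 + 275)**2 = (-32601 + 241428) + (203 + 275)**2 = 208827 + 478**2 = 208827 + 228484 = 437311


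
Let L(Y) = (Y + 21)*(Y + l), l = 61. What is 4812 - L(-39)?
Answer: 5208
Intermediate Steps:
L(Y) = (21 + Y)*(61 + Y) (L(Y) = (Y + 21)*(Y + 61) = (21 + Y)*(61 + Y))
4812 - L(-39) = 4812 - (1281 + (-39)**2 + 82*(-39)) = 4812 - (1281 + 1521 - 3198) = 4812 - 1*(-396) = 4812 + 396 = 5208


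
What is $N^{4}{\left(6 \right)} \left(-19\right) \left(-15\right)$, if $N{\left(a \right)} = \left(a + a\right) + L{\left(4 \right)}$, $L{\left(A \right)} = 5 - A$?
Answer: $8139885$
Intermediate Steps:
$N{\left(a \right)} = 1 + 2 a$ ($N{\left(a \right)} = \left(a + a\right) + \left(5 - 4\right) = 2 a + \left(5 - 4\right) = 2 a + 1 = 1 + 2 a$)
$N^{4}{\left(6 \right)} \left(-19\right) \left(-15\right) = \left(1 + 2 \cdot 6\right)^{4} \left(-19\right) \left(-15\right) = \left(1 + 12\right)^{4} \left(-19\right) \left(-15\right) = 13^{4} \left(-19\right) \left(-15\right) = 28561 \left(-19\right) \left(-15\right) = \left(-542659\right) \left(-15\right) = 8139885$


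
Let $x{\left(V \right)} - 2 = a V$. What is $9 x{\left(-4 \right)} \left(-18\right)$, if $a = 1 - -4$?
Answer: $2916$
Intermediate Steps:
$a = 5$ ($a = 1 + 4 = 5$)
$x{\left(V \right)} = 2 + 5 V$
$9 x{\left(-4 \right)} \left(-18\right) = 9 \left(2 + 5 \left(-4\right)\right) \left(-18\right) = 9 \left(2 - 20\right) \left(-18\right) = 9 \left(-18\right) \left(-18\right) = \left(-162\right) \left(-18\right) = 2916$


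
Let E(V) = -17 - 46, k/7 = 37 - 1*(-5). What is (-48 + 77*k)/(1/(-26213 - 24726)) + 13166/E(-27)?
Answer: -72494869796/63 ≈ -1.1507e+9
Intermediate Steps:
k = 294 (k = 7*(37 - 1*(-5)) = 7*(37 + 5) = 7*42 = 294)
E(V) = -63
(-48 + 77*k)/(1/(-26213 - 24726)) + 13166/E(-27) = (-48 + 77*294)/(1/(-26213 - 24726)) + 13166/(-63) = (-48 + 22638)/(1/(-50939)) + 13166*(-1/63) = 22590/(-1/50939) - 13166/63 = 22590*(-50939) - 13166/63 = -1150712010 - 13166/63 = -72494869796/63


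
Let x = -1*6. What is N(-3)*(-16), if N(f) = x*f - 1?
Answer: -272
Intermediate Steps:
x = -6
N(f) = -1 - 6*f (N(f) = -6*f - 1 = -1 - 6*f)
N(-3)*(-16) = (-1 - 6*(-3))*(-16) = (-1 + 18)*(-16) = 17*(-16) = -272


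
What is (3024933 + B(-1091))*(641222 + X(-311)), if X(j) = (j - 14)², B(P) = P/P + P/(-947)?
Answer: 2139428065103883/947 ≈ 2.2592e+12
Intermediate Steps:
B(P) = 1 - P/947 (B(P) = 1 + P*(-1/947) = 1 - P/947)
X(j) = (-14 + j)²
(3024933 + B(-1091))*(641222 + X(-311)) = (3024933 + (1 - 1/947*(-1091)))*(641222 + (-14 - 311)²) = (3024933 + (1 + 1091/947))*(641222 + (-325)²) = (3024933 + 2038/947)*(641222 + 105625) = (2864613589/947)*746847 = 2139428065103883/947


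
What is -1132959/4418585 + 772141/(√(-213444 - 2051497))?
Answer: -1132959/4418585 - 772141*I*√2264941/2264941 ≈ -0.25641 - 513.06*I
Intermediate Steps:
-1132959/4418585 + 772141/(√(-213444 - 2051497)) = -1132959*1/4418585 + 772141/(√(-2264941)) = -1132959/4418585 + 772141/((I*√2264941)) = -1132959/4418585 + 772141*(-I*√2264941/2264941) = -1132959/4418585 - 772141*I*√2264941/2264941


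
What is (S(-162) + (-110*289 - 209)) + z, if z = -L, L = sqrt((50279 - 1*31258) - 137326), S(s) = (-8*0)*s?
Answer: -31999 - 3*I*sqrt(13145) ≈ -31999.0 - 343.96*I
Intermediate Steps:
S(s) = 0 (S(s) = 0*s = 0)
L = 3*I*sqrt(13145) (L = sqrt((50279 - 31258) - 137326) = sqrt(19021 - 137326) = sqrt(-118305) = 3*I*sqrt(13145) ≈ 343.96*I)
z = -3*I*sqrt(13145) ≈ -343.96*I
(S(-162) + (-110*289 - 209)) + z = (0 + (-110*289 - 209)) - 3*I*sqrt(13145) = (0 + (-31790 - 209)) - 3*I*sqrt(13145) = (0 - 31999) - 3*I*sqrt(13145) = -31999 - 3*I*sqrt(13145)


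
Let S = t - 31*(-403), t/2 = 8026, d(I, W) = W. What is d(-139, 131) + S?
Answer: 28676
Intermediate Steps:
t = 16052 (t = 2*8026 = 16052)
S = 28545 (S = 16052 - 31*(-403) = 16052 + 12493 = 28545)
d(-139, 131) + S = 131 + 28545 = 28676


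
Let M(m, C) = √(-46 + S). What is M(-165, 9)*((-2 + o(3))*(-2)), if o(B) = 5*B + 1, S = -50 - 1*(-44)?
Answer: -56*I*√13 ≈ -201.91*I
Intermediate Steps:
S = -6 (S = -50 + 44 = -6)
o(B) = 1 + 5*B
M(m, C) = 2*I*√13 (M(m, C) = √(-46 - 6) = √(-52) = 2*I*√13)
M(-165, 9)*((-2 + o(3))*(-2)) = (2*I*√13)*((-2 + (1 + 5*3))*(-2)) = (2*I*√13)*((-2 + (1 + 15))*(-2)) = (2*I*√13)*((-2 + 16)*(-2)) = (2*I*√13)*(14*(-2)) = (2*I*√13)*(-28) = -56*I*√13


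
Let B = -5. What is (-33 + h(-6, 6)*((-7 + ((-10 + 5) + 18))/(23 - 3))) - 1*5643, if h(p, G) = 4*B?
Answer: -5682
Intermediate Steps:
h(p, G) = -20 (h(p, G) = 4*(-5) = -20)
(-33 + h(-6, 6)*((-7 + ((-10 + 5) + 18))/(23 - 3))) - 1*5643 = (-33 - 20*(-7 + ((-10 + 5) + 18))/(23 - 3)) - 1*5643 = (-33 - 20*(-7 + (-5 + 18))/20) - 5643 = (-33 - 20*(-7 + 13)/20) - 5643 = (-33 - 120/20) - 5643 = (-33 - 20*3/10) - 5643 = (-33 - 6) - 5643 = -39 - 5643 = -5682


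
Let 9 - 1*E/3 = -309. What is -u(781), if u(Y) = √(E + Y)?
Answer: -√1735 ≈ -41.653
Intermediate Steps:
E = 954 (E = 27 - 3*(-309) = 27 + 927 = 954)
u(Y) = √(954 + Y)
-u(781) = -√(954 + 781) = -√1735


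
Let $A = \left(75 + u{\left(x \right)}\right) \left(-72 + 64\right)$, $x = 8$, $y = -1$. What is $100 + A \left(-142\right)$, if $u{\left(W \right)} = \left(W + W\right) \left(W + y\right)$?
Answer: $212532$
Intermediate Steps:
$u{\left(W \right)} = 2 W \left(-1 + W\right)$ ($u{\left(W \right)} = \left(W + W\right) \left(W - 1\right) = 2 W \left(-1 + W\right)$)
$A = -1496$ ($A = \left(75 + 2 \cdot 8 \left(-1 + 8\right)\right) \left(-72 + 64\right) = \left(75 + 2 \cdot 8 \cdot 7\right) \left(-8\right) = \left(75 + 112\right) \left(-8\right) = 187 \left(-8\right) = -1496$)
$100 + A \left(-142\right) = 100 - -212432 = 100 + 212432 = 212532$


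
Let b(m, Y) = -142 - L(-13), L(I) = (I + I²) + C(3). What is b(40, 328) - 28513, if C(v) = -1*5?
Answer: -28806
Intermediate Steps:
C(v) = -5
L(I) = -5 + I + I² (L(I) = (I + I²) - 5 = -5 + I + I²)
b(m, Y) = -293 (b(m, Y) = -142 - (-5 - 13 + (-13)²) = -142 - (-5 - 13 + 169) = -142 - 1*151 = -142 - 151 = -293)
b(40, 328) - 28513 = -293 - 28513 = -28806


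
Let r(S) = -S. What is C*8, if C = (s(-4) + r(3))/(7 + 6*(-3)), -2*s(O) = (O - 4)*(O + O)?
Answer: 280/11 ≈ 25.455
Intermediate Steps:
s(O) = -O*(-4 + O) (s(O) = -(O - 4)*(O + O)/2 = -(-4 + O)*2*O/2 = -O*(-4 + O))
C = 35/11 (C = (-4*(4 - 1*(-4)) - 1*3)/(7 + 6*(-3)) = (-4*(4 + 4) - 3)/(7 - 18) = (-4*8 - 3)/(-11) = (-32 - 3)*(-1/11) = -35*(-1/11) = 35/11 ≈ 3.1818)
C*8 = (35/11)*8 = 280/11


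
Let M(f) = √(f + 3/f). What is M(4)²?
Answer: 19/4 ≈ 4.7500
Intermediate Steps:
M(4)² = (√(4 + 3/4))² = (√(4 + 3*(¼)))² = (√(4 + ¾))² = (√(19/4))² = (√19/2)² = 19/4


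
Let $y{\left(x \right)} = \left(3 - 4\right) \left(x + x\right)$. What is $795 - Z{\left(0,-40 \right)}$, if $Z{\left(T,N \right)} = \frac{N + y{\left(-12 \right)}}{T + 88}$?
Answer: $\frac{8747}{11} \approx 795.18$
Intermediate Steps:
$y{\left(x \right)} = - 2 x$
$Z{\left(T,N \right)} = \frac{24 + N}{88 + T}$ ($Z{\left(T,N \right)} = \frac{N - -24}{T + 88} = \frac{N + 24}{88 + T} = \frac{24 + N}{88 + T}$)
$795 - Z{\left(0,-40 \right)} = 795 - \frac{24 - 40}{88 + 0} = 795 - \frac{1}{88} \left(-16\right) = 795 - - \frac{2}{11} = 795 + \frac{2}{11} = \frac{8747}{11}$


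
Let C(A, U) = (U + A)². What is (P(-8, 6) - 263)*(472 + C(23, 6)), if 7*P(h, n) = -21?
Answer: -349258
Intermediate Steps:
C(A, U) = (A + U)²
P(h, n) = -3 (P(h, n) = (⅐)*(-21) = -3)
(P(-8, 6) - 263)*(472 + C(23, 6)) = (-3 - 263)*(472 + (23 + 6)²) = -266*(472 + 29²) = -266*(472 + 841) = -266*1313 = -349258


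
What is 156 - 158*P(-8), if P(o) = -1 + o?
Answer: 1578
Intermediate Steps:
156 - 158*P(-8) = 156 - 158*(-1 - 8) = 156 - 158*(-9) = 156 + 1422 = 1578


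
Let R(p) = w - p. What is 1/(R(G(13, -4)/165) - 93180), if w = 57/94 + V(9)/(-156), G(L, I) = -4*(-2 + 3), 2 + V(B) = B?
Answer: -134420/12525176863 ≈ -1.0732e-5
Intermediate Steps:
V(B) = -2 + B
G(L, I) = -4 (G(L, I) = -4*1 = -4)
w = 4117/7332 (w = 57/94 + (-2 + 9)/(-156) = 57*(1/94) + 7*(-1/156) = 57/94 - 7/156 = 4117/7332 ≈ 0.56151)
R(p) = 4117/7332 - p
1/(R(G(13, -4)/165) - 93180) = 1/((4117/7332 - (-4)/165) - 93180) = 1/((4117/7332 - 1*(-4/165)) - 93180) = 1/((4117/7332 + 4/165) - 93180) = 1/(78737/134420 - 93180) = 1/(-12525176863/134420) = -134420/12525176863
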